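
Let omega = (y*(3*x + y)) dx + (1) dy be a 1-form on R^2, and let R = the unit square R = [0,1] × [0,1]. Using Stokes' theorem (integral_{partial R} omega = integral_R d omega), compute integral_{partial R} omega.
integral_(partial R) omega = -5/2

Stokes: integral_partial_R omega = integral_R d omega with d omega = (∂Q/∂x - ∂P/∂y) dx ∧ dy.
  ∂Q/∂x = 0
  ∂P/∂y = 3*x + 2*y
  integrand = ∂Q/∂x - ∂P/∂y = -3*x - 2*y.
Integrating over R: integral_0^1 integral_0^1 (-3*x - 2*y) dx dy = -5/2.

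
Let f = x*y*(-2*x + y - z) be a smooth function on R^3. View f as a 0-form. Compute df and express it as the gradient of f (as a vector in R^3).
df = (y*(-4*x + y - z)) dx + (x*(-2*x + 2*y - z)) dy + (-x*y) dz; grad f = (y*(-4*x + y - z), x*(-2*x + 2*y - z), -x*y)

For a 0-form f, d f = (∂f/∂x) dx + (∂f/∂y) dy + (∂f/∂z) dz. The components of the vector representation are exactly the entries of grad f in Cartesian coordinates:
  ∂f/∂x = y*(-4*x + y - z)
  ∂f/∂y = x*(-2*x + 2*y - z)
  ∂f/∂z = -x*y.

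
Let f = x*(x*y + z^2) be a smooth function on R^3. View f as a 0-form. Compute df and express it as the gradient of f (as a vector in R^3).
df = (2*x*y + z^2) dx + (x^2) dy + (2*x*z) dz; grad f = (2*x*y + z^2, x^2, 2*x*z)

For a 0-form f, d f = (∂f/∂x) dx + (∂f/∂y) dy + (∂f/∂z) dz. The components of the vector representation are exactly the entries of grad f in Cartesian coordinates:
  ∂f/∂x = 2*x*y + z^2
  ∂f/∂y = x^2
  ∂f/∂z = 2*x*z.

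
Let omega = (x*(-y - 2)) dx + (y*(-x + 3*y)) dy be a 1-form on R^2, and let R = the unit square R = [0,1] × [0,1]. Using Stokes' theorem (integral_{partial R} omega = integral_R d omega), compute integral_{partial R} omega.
integral_(partial R) omega = 0

Stokes: integral_partial_R omega = integral_R d omega with d omega = (∂Q/∂x - ∂P/∂y) dx ∧ dy.
  ∂Q/∂x = -y
  ∂P/∂y = -x
  integrand = ∂Q/∂x - ∂P/∂y = x - y.
Integrating over R: integral_0^1 integral_0^1 (x - y) dx dy = 0.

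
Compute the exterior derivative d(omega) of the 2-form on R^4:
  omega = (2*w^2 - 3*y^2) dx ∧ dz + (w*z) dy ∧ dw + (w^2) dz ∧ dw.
d(omega) = (6*y) dx ∧ dy ∧ dz + (4*w) dx ∧ dz ∧ dw + (-w) dy ∧ dz ∧ dw

For a 2-form omega = sum_{i<j} g_{ij} dx_i ∧ dx_j, the exterior derivative is
  d(omega) = sum_{i<j} d(g_{ij}) ∧ dx_i ∧ dx_j = sum_{i<j, k} (∂g_{ij}/∂x_k) dx_k ∧ dx_i ∧ dx_j.
Expand each term, using dx_k ∧ dx_i ∧ dx_j = sgn(permutation) dx_{(a)} ∧ dx_{(b)} ∧ dx_{(c)} with (a < b < c) sorted:
  d(2*w^2 - 3*y^2) includes (∂/∂y)(2*w^2 - 3*y^2) dy = (-6*y) dy, which multiplied by dx ∧ dz gives (6*y) dx ∧ dy ∧ dz
  d(2*w^2 - 3*y^2) includes (∂/∂w)(2*w^2 - 3*y^2) dw = (4*w) dw, which multiplied by dx ∧ dz gives (4*w) dx ∧ dz ∧ dw
  d(w*z) includes (∂/∂z)(w*z) dz = (w) dz, which multiplied by dy ∧ dw gives (-w) dy ∧ dz ∧ dw
Collecting like 3-forms: d(omega) = (6*y) dx ∧ dy ∧ dz + (4*w) dx ∧ dz ∧ dw + (-w) dy ∧ dz ∧ dw.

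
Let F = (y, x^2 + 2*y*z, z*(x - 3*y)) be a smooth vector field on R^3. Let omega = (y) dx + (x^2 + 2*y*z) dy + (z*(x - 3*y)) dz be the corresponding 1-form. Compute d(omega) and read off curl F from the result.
d(omega) = (-2*y - 3*z) dy ∧ dz + (-z) dz ∧ dx + (2*x - 1) dx ∧ dy; curl F = (-2*y - 3*z, -z, 2*x - 1)

d omega = sum_{i<j} (∂f_j/∂x_i - ∂f_i/∂x_j) dx_i ∧ dx_j. Under the identification (dy ∧ dz, dz ∧ dx, dx ∧ dy) ↔ (e_x, e_y, e_z), the coefficients are exactly the components of curl F. Compute:
  ∂R/∂y - ∂Q/∂z = (-3*z) - (2*y) = -2*y - 3*z
  ∂P/∂z - ∂R/∂x = (0) - (z) = -z
  ∂Q/∂x - ∂P/∂y = (2*x) - (1) = 2*x - 1.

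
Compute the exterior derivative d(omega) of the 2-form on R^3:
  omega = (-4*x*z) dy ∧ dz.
d(omega) = (-4*z) dx ∧ dy ∧ dz

For a 2-form omega = sum_{i<j} g_{ij} dx_i ∧ dx_j, the exterior derivative is
  d(omega) = sum_{i<j} d(g_{ij}) ∧ dx_i ∧ dx_j = sum_{i<j, k} (∂g_{ij}/∂x_k) dx_k ∧ dx_i ∧ dx_j.
Expand each term, using dx_k ∧ dx_i ∧ dx_j = sgn(permutation) dx_{(a)} ∧ dx_{(b)} ∧ dx_{(c)} with (a < b < c) sorted:
  d(-4*x*z) includes (∂/∂x)(-4*x*z) dx = (-4*z) dx, which multiplied by dy ∧ dz gives (-4*z) dx ∧ dy ∧ dz
Collecting like 3-forms: d(omega) = (-4*z) dx ∧ dy ∧ dz.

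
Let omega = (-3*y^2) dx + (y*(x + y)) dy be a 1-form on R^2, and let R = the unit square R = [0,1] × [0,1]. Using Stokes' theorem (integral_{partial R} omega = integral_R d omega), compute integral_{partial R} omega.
integral_(partial R) omega = 7/2

Stokes: integral_partial_R omega = integral_R d omega with d omega = (∂Q/∂x - ∂P/∂y) dx ∧ dy.
  ∂Q/∂x = y
  ∂P/∂y = -6*y
  integrand = ∂Q/∂x - ∂P/∂y = 7*y.
Integrating over R: integral_0^1 integral_0^1 (7*y) dx dy = 7/2.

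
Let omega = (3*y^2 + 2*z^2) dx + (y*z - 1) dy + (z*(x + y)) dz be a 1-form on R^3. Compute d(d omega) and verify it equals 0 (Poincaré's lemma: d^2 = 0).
d(d omega) = 0

Step 1: d omega = sum_{i<j} (∂f_j/∂x_i - ∂f_i/∂x_j) dx_i ∧ dx_j:
  coeff of dx ∧ dy: -6*y
  coeff of dx ∧ dz: -3*z
  coeff of dy ∧ dz: -y + z
Step 2: Apply d again to each 2-form coefficient. The only possible 3-form in R^3 is dx ∧ dy ∧ dz, with coefficient
  ∂(coeff of dy∧dz)/∂x - ∂(coeff of dx∧dz)/∂y + ∂(coeff of dx∧dy)/∂z
  = ∂/∂x (-y + z) - ∂/∂y (-3*z) + ∂/∂z (-6*y).
Each of these terms simplifies to sums of mixed partials that cancel in pairs. The result is 0 (by equality of mixed partials for smooth functions — Schwarz / Clairaut).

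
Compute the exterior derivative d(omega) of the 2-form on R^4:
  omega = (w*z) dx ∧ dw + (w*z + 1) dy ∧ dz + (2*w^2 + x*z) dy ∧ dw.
d(omega) = (-w) dx ∧ dz ∧ dw + (-x + z) dy ∧ dz ∧ dw + (z) dx ∧ dy ∧ dw

For a 2-form omega = sum_{i<j} g_{ij} dx_i ∧ dx_j, the exterior derivative is
  d(omega) = sum_{i<j} d(g_{ij}) ∧ dx_i ∧ dx_j = sum_{i<j, k} (∂g_{ij}/∂x_k) dx_k ∧ dx_i ∧ dx_j.
Expand each term, using dx_k ∧ dx_i ∧ dx_j = sgn(permutation) dx_{(a)} ∧ dx_{(b)} ∧ dx_{(c)} with (a < b < c) sorted:
  d(w*z) includes (∂/∂z)(w*z) dz = (w) dz, which multiplied by dx ∧ dw gives (-w) dx ∧ dz ∧ dw
  d(w*z + 1) includes (∂/∂w)(w*z + 1) dw = (z) dw, which multiplied by dy ∧ dz gives (z) dy ∧ dz ∧ dw
  d(2*w^2 + x*z) includes (∂/∂x)(2*w^2 + x*z) dx = (z) dx, which multiplied by dy ∧ dw gives (z) dx ∧ dy ∧ dw
  d(2*w^2 + x*z) includes (∂/∂z)(2*w^2 + x*z) dz = (x) dz, which multiplied by dy ∧ dw gives (-x) dy ∧ dz ∧ dw
Collecting like 3-forms: d(omega) = (-w) dx ∧ dz ∧ dw + (-x + z) dy ∧ dz ∧ dw + (z) dx ∧ dy ∧ dw.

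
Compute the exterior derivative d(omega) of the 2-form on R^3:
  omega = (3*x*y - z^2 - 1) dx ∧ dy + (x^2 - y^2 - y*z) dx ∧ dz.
d(omega) = (2*y - z) dx ∧ dy ∧ dz

For a 2-form omega = sum_{i<j} g_{ij} dx_i ∧ dx_j, the exterior derivative is
  d(omega) = sum_{i<j} d(g_{ij}) ∧ dx_i ∧ dx_j = sum_{i<j, k} (∂g_{ij}/∂x_k) dx_k ∧ dx_i ∧ dx_j.
Expand each term, using dx_k ∧ dx_i ∧ dx_j = sgn(permutation) dx_{(a)} ∧ dx_{(b)} ∧ dx_{(c)} with (a < b < c) sorted:
  d(3*x*y - z^2 - 1) includes (∂/∂z)(3*x*y - z^2 - 1) dz = (-2*z) dz, which multiplied by dx ∧ dy gives (-2*z) dx ∧ dy ∧ dz
  d(x^2 - y^2 - y*z) includes (∂/∂y)(x^2 - y^2 - y*z) dy = (-2*y - z) dy, which multiplied by dx ∧ dz gives (2*y + z) dx ∧ dy ∧ dz
Collecting like 3-forms: d(omega) = (2*y - z) dx ∧ dy ∧ dz.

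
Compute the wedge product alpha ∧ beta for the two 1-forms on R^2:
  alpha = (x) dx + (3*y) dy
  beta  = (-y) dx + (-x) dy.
alpha ∧ beta = (-x^2 + 3*y^2) dx ∧ dy

Distribute the wedge, using dx_i ∧ dx_j = -dx_j ∧ dx_i and dx_i ∧ dx_i = 0. For each pair (i, j) with i < j, the coefficient of dx_i ∧ dx_j in alpha ∧ beta is (alpha_i * beta_j - alpha_j * beta_i). Collecting: alpha ∧ beta = (-x^2 + 3*y^2) dx ∧ dy.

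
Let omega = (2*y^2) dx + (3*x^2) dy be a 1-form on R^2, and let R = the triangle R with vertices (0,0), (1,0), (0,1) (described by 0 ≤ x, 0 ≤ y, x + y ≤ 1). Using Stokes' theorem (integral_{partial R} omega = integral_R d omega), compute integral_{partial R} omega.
integral_(partial R) omega = 1/3

Stokes: integral_partial_R omega = integral_R d omega with d omega = (∂Q/∂x - ∂P/∂y) dx ∧ dy.
  ∂Q/∂x = 6*x
  ∂P/∂y = 4*y
  integrand = ∂Q/∂x - ∂P/∂y = 6*x - 4*y.
Integrating over R: integral_0^1 integral_0^{1-x} (6*x - 4*y) dy dx = 1/3.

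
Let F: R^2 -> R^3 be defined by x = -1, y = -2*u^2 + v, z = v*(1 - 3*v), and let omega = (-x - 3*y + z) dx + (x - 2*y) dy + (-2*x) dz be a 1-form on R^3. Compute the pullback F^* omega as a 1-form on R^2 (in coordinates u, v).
F^* omega = (4*u*(-4*u^2 + 2*v + 1)) du + (4*u^2 - 14*v + 1) dv

Using F^*(f dg) = (f ∘ F) d(g ∘ F), substitute each coordinate x_i by F_i(u, v) in f_i, and replace dx_i by d F_i = (∂F_i/∂u) du + (∂F_i/∂v) dv.
  For the x component: f_1(F) = 6*u^2 - 3*v^2 - 2*v + 1; d F_1 = (0) du + (0) dv
  For the y component: f_2(F) = 4*u^2 - 2*v - 1; d F_2 = (-4*u) du + (1) dv
  For the z component: f_3(F) = 2; d F_3 = (0) du + (1 - 6*v) dv
Combining and collecting du, dv coefficients:
  coeff of du: 4*u*(-4*u^2 + 2*v + 1)
  coeff of dv: 4*u^2 - 14*v + 1
F^* omega = (4*u*(-4*u^2 + 2*v + 1)) du + (4*u^2 - 14*v + 1) dv.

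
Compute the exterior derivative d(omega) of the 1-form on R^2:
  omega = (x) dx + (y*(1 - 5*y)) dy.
d(omega) = 0

For a 1-form omega = sum_i f_i dx_i, the exterior derivative is
  d(omega) = sum_{i < j} (∂f_j/∂x_i - ∂f_i/∂x_j) dx_i ∧ dx_j.

Assembling: d(omega) = 0.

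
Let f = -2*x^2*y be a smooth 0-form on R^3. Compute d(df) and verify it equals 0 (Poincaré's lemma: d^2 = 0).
d(df) = 0

Step 1: df = sum_i (∂f/∂x_i) dx_i = (-4*x*y) dx + (-2*x^2) dy + (0) dz.
Step 2: Apply d again. Using the 1-form formula, the coefficient of dx ∧ dy in d(df) is ∂^2 f/∂x ∂y - ∂^2 f/∂y ∂x = (-4*x) - (-4*x) = 0 (equality of mixed partials for smooth f).
Similarly for dx ∧ dz and dy ∧ dz — all coefficients vanish. So d(df) = 0.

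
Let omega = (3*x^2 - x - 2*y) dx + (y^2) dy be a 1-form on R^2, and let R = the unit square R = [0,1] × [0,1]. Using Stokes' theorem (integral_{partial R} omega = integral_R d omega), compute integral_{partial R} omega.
integral_(partial R) omega = 2

Stokes: integral_partial_R omega = integral_R d omega with d omega = (∂Q/∂x - ∂P/∂y) dx ∧ dy.
  ∂Q/∂x = 0
  ∂P/∂y = -2
  integrand = ∂Q/∂x - ∂P/∂y = 2.
Integrating over R: integral_0^1 integral_0^1 (2) dx dy = 2.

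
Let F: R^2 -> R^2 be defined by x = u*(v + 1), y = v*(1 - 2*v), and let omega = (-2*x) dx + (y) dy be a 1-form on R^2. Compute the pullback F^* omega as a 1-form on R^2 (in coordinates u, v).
F^* omega = (2*u*(-v^2 - 2*v - 1)) du + (-2*u^2*v - 2*u^2 + 8*v^3 - 6*v^2 + v) dv

Using F^*(f dg) = (f ∘ F) d(g ∘ F), substitute each coordinate x_i by F_i(u, v) in f_i, and replace dx_i by d F_i = (∂F_i/∂u) du + (∂F_i/∂v) dv.
  For the x component: f_1(F) = 2*u*(-v - 1); d F_1 = (v + 1) du + (u) dv
  For the y component: f_2(F) = v*(1 - 2*v); d F_2 = (0) du + (1 - 4*v) dv
Combining and collecting du, dv coefficients:
  coeff of du: 2*u*(-v^2 - 2*v - 1)
  coeff of dv: -2*u^2*v - 2*u^2 + 8*v^3 - 6*v^2 + v
F^* omega = (2*u*(-v^2 - 2*v - 1)) du + (-2*u^2*v - 2*u^2 + 8*v^3 - 6*v^2 + v) dv.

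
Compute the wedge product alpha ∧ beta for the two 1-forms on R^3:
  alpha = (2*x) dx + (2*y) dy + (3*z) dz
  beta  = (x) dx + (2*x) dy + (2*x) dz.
alpha ∧ beta = (2*x*(2*x - y)) dx ∧ dy + (x*(4*x - 3*z)) dx ∧ dz + (2*x*(2*y - 3*z)) dy ∧ dz

Distribute the wedge, using dx_i ∧ dx_j = -dx_j ∧ dx_i and dx_i ∧ dx_i = 0. For each pair (i, j) with i < j, the coefficient of dx_i ∧ dx_j in alpha ∧ beta is (alpha_i * beta_j - alpha_j * beta_i). Collecting: alpha ∧ beta = (2*x*(2*x - y)) dx ∧ dy + (x*(4*x - 3*z)) dx ∧ dz + (2*x*(2*y - 3*z)) dy ∧ dz.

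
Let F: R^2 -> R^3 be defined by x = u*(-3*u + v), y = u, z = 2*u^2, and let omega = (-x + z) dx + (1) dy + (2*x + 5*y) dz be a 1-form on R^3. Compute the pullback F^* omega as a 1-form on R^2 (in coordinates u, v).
F^* omega = (-54*u^3 + 19*u^2*v + 20*u^2 - u*v^2 + 1) du + (u^2*(5*u - v)) dv

Using F^*(f dg) = (f ∘ F) d(g ∘ F), substitute each coordinate x_i by F_i(u, v) in f_i, and replace dx_i by d F_i = (∂F_i/∂u) du + (∂F_i/∂v) dv.
  For the x component: f_1(F) = u*(5*u - v); d F_1 = (-6*u + v) du + (u) dv
  For the y component: f_2(F) = 1; d F_2 = (1) du + (0) dv
  For the z component: f_3(F) = u*(-6*u + 2*v + 5); d F_3 = (4*u) du + (0) dv
Combining and collecting du, dv coefficients:
  coeff of du: -54*u^3 + 19*u^2*v + 20*u^2 - u*v^2 + 1
  coeff of dv: u^2*(5*u - v)
F^* omega = (-54*u^3 + 19*u^2*v + 20*u^2 - u*v^2 + 1) du + (u^2*(5*u - v)) dv.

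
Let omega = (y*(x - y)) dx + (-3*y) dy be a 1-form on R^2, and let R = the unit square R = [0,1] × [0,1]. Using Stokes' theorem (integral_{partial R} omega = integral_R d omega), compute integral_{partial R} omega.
integral_(partial R) omega = 1/2

Stokes: integral_partial_R omega = integral_R d omega with d omega = (∂Q/∂x - ∂P/∂y) dx ∧ dy.
  ∂Q/∂x = 0
  ∂P/∂y = x - 2*y
  integrand = ∂Q/∂x - ∂P/∂y = -x + 2*y.
Integrating over R: integral_0^1 integral_0^1 (-x + 2*y) dx dy = 1/2.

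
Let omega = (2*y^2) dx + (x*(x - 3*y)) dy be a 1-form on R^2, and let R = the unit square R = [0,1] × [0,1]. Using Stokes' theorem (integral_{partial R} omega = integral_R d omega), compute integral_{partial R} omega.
integral_(partial R) omega = -5/2

Stokes: integral_partial_R omega = integral_R d omega with d omega = (∂Q/∂x - ∂P/∂y) dx ∧ dy.
  ∂Q/∂x = 2*x - 3*y
  ∂P/∂y = 4*y
  integrand = ∂Q/∂x - ∂P/∂y = 2*x - 7*y.
Integrating over R: integral_0^1 integral_0^1 (2*x - 7*y) dx dy = -5/2.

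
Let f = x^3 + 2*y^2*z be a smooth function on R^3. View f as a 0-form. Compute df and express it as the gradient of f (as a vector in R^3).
df = (3*x^2) dx + (4*y*z) dy + (2*y^2) dz; grad f = (3*x^2, 4*y*z, 2*y^2)

For a 0-form f, d f = (∂f/∂x) dx + (∂f/∂y) dy + (∂f/∂z) dz. The components of the vector representation are exactly the entries of grad f in Cartesian coordinates:
  ∂f/∂x = 3*x^2
  ∂f/∂y = 4*y*z
  ∂f/∂z = 2*y^2.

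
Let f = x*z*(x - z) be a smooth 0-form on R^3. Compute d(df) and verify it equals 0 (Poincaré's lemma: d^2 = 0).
d(df) = 0

Step 1: df = sum_i (∂f/∂x_i) dx_i = (z*(2*x - z)) dx + (0) dy + (x*(x - 2*z)) dz.
Step 2: Apply d again. Using the 1-form formula, the coefficient of dx ∧ dy in d(df) is ∂^2 f/∂x ∂y - ∂^2 f/∂y ∂x = (0) - (0) = 0 (equality of mixed partials for smooth f).
Similarly for dx ∧ dz and dy ∧ dz — all coefficients vanish. So d(df) = 0.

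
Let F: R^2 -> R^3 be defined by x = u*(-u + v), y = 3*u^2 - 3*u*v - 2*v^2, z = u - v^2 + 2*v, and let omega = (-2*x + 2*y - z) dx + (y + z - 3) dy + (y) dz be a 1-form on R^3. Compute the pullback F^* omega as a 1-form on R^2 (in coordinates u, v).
F^* omega = (2*u^3 - 3*u^2*v + 11*u^2 - 11*u*v^2 + 9*u*v - 18*u + 6*v^3 - 10*v^2 + 9*v) du + (-u^3 - 17*u^2*v + 2*u^2 + 24*u*v^2 - 18*u*v + 9*u + 16*v^3 - 12*v^2 + 12*v) dv

Using F^*(f dg) = (f ∘ F) d(g ∘ F), substitute each coordinate x_i by F_i(u, v) in f_i, and replace dx_i by d F_i = (∂F_i/∂u) du + (∂F_i/∂v) dv.
  For the x component: f_1(F) = 8*u^2 - 8*u*v - u - 3*v^2 - 2*v; d F_1 = (-2*u + v) du + (u) dv
  For the y component: f_2(F) = 3*u^2 - 3*u*v + u - 3*v^2 + 2*v - 3; d F_2 = (6*u - 3*v) du + (-3*u - 4*v) dv
  For the z component: f_3(F) = 3*u^2 - 3*u*v - 2*v^2; d F_3 = (1) du + (2 - 2*v) dv
Combining and collecting du, dv coefficients:
  coeff of du: 2*u^3 - 3*u^2*v + 11*u^2 - 11*u*v^2 + 9*u*v - 18*u + 6*v^3 - 10*v^2 + 9*v
  coeff of dv: -u^3 - 17*u^2*v + 2*u^2 + 24*u*v^2 - 18*u*v + 9*u + 16*v^3 - 12*v^2 + 12*v
F^* omega = (2*u^3 - 3*u^2*v + 11*u^2 - 11*u*v^2 + 9*u*v - 18*u + 6*v^3 - 10*v^2 + 9*v) du + (-u^3 - 17*u^2*v + 2*u^2 + 24*u*v^2 - 18*u*v + 9*u + 16*v^3 - 12*v^2 + 12*v) dv.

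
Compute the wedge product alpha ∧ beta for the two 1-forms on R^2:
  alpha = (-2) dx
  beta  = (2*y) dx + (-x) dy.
alpha ∧ beta = (2*x) dx ∧ dy

Distribute the wedge, using dx_i ∧ dx_j = -dx_j ∧ dx_i and dx_i ∧ dx_i = 0. For each pair (i, j) with i < j, the coefficient of dx_i ∧ dx_j in alpha ∧ beta is (alpha_i * beta_j - alpha_j * beta_i). Collecting: alpha ∧ beta = (2*x) dx ∧ dy.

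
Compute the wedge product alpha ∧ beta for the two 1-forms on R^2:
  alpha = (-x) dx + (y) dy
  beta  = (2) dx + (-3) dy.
alpha ∧ beta = (3*x - 2*y) dx ∧ dy

Distribute the wedge, using dx_i ∧ dx_j = -dx_j ∧ dx_i and dx_i ∧ dx_i = 0. For each pair (i, j) with i < j, the coefficient of dx_i ∧ dx_j in alpha ∧ beta is (alpha_i * beta_j - alpha_j * beta_i). Collecting: alpha ∧ beta = (3*x - 2*y) dx ∧ dy.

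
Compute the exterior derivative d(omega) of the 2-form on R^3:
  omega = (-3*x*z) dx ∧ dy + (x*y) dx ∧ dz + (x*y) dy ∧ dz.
d(omega) = (-4*x + y) dx ∧ dy ∧ dz

For a 2-form omega = sum_{i<j} g_{ij} dx_i ∧ dx_j, the exterior derivative is
  d(omega) = sum_{i<j} d(g_{ij}) ∧ dx_i ∧ dx_j = sum_{i<j, k} (∂g_{ij}/∂x_k) dx_k ∧ dx_i ∧ dx_j.
Expand each term, using dx_k ∧ dx_i ∧ dx_j = sgn(permutation) dx_{(a)} ∧ dx_{(b)} ∧ dx_{(c)} with (a < b < c) sorted:
  d(-3*x*z) includes (∂/∂z)(-3*x*z) dz = (-3*x) dz, which multiplied by dx ∧ dy gives (-3*x) dx ∧ dy ∧ dz
  d(x*y) includes (∂/∂y)(x*y) dy = (x) dy, which multiplied by dx ∧ dz gives (-x) dx ∧ dy ∧ dz
  d(x*y) includes (∂/∂x)(x*y) dx = (y) dx, which multiplied by dy ∧ dz gives (y) dx ∧ dy ∧ dz
Collecting like 3-forms: d(omega) = (-4*x + y) dx ∧ dy ∧ dz.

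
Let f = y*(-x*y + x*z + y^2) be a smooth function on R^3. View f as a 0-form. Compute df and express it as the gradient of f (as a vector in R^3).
df = (y*(-y + z)) dx + (-2*x*y + x*z + 3*y^2) dy + (x*y) dz; grad f = (y*(-y + z), -2*x*y + x*z + 3*y^2, x*y)

For a 0-form f, d f = (∂f/∂x) dx + (∂f/∂y) dy + (∂f/∂z) dz. The components of the vector representation are exactly the entries of grad f in Cartesian coordinates:
  ∂f/∂x = y*(-y + z)
  ∂f/∂y = -2*x*y + x*z + 3*y^2
  ∂f/∂z = x*y.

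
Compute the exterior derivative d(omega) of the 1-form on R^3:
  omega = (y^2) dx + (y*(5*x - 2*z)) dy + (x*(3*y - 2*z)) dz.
d(omega) = (3*y) dx ∧ dy + (3*y - 2*z) dx ∧ dz + (3*x + 2*y) dy ∧ dz

For a 1-form omega = sum_i f_i dx_i, the exterior derivative is
  d(omega) = sum_{i < j} (∂f_j/∂x_i - ∂f_i/∂x_j) dx_i ∧ dx_j.
  coefficient of dx ∧ dy: ∂f_2/∂x - ∂f_1/∂y = ∂(y*(5*x - 2*z))/∂x - ∂(y^2)/∂y = 3*y
  coefficient of dx ∧ dz: ∂f_3/∂x - ∂f_1/∂z = ∂(x*(3*y - 2*z))/∂x - ∂(y^2)/∂z = 3*y - 2*z
  coefficient of dy ∧ dz: ∂f_3/∂y - ∂f_2/∂z = ∂(x*(3*y - 2*z))/∂y - ∂(y*(5*x - 2*z))/∂z = 3*x + 2*y
Assembling: d(omega) = (3*y) dx ∧ dy + (3*y - 2*z) dx ∧ dz + (3*x + 2*y) dy ∧ dz.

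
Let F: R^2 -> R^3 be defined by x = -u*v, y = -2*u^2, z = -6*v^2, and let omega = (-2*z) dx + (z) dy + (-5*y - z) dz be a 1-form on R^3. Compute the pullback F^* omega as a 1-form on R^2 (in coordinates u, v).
F^* omega = (12*v^2*(2*u - v)) du + (12*v*(-10*u^2 - u*v - 6*v^2)) dv

Using F^*(f dg) = (f ∘ F) d(g ∘ F), substitute each coordinate x_i by F_i(u, v) in f_i, and replace dx_i by d F_i = (∂F_i/∂u) du + (∂F_i/∂v) dv.
  For the x component: f_1(F) = 12*v^2; d F_1 = (-v) du + (-u) dv
  For the y component: f_2(F) = -6*v^2; d F_2 = (-4*u) du + (0) dv
  For the z component: f_3(F) = 10*u^2 + 6*v^2; d F_3 = (0) du + (-12*v) dv
Combining and collecting du, dv coefficients:
  coeff of du: 12*v^2*(2*u - v)
  coeff of dv: 12*v*(-10*u^2 - u*v - 6*v^2)
F^* omega = (12*v^2*(2*u - v)) du + (12*v*(-10*u^2 - u*v - 6*v^2)) dv.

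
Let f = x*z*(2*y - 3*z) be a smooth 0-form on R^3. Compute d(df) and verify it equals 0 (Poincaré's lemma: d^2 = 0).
d(df) = 0

Step 1: df = sum_i (∂f/∂x_i) dx_i = (z*(2*y - 3*z)) dx + (2*x*z) dy + (2*x*(y - 3*z)) dz.
Step 2: Apply d again. Using the 1-form formula, the coefficient of dx ∧ dy in d(df) is ∂^2 f/∂x ∂y - ∂^2 f/∂y ∂x = (2*z) - (2*z) = 0 (equality of mixed partials for smooth f).
Similarly for dx ∧ dz and dy ∧ dz — all coefficients vanish. So d(df) = 0.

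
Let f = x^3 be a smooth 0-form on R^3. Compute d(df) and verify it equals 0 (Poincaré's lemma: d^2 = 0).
d(df) = 0

Step 1: df = sum_i (∂f/∂x_i) dx_i = (3*x^2) dx + (0) dy + (0) dz.
Step 2: Apply d again. Using the 1-form formula, the coefficient of dx ∧ dy in d(df) is ∂^2 f/∂x ∂y - ∂^2 f/∂y ∂x = (0) - (0) = 0 (equality of mixed partials for smooth f).
Similarly for dx ∧ dz and dy ∧ dz — all coefficients vanish. So d(df) = 0.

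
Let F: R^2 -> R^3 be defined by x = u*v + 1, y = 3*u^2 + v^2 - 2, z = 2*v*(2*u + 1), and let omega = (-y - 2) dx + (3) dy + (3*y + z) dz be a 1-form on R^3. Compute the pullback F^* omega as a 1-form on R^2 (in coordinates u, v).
F^* omega = (33*u^2*v + 16*u*v^2 + 18*u + 11*v^3 + 8*v^2 - 24*v) du + (33*u^3 + 16*u^2*v + 18*u^2 + 11*u*v^2 + 16*u*v - 24*u + 6*v^2 + 10*v - 12) dv

Using F^*(f dg) = (f ∘ F) d(g ∘ F), substitute each coordinate x_i by F_i(u, v) in f_i, and replace dx_i by d F_i = (∂F_i/∂u) du + (∂F_i/∂v) dv.
  For the x component: f_1(F) = -3*u^2 - v^2; d F_1 = (v) du + (u) dv
  For the y component: f_2(F) = 3; d F_2 = (6*u) du + (2*v) dv
  For the z component: f_3(F) = 9*u^2 + 4*u*v + 3*v^2 + 2*v - 6; d F_3 = (4*v) du + (4*u + 2) dv
Combining and collecting du, dv coefficients:
  coeff of du: 33*u^2*v + 16*u*v^2 + 18*u + 11*v^3 + 8*v^2 - 24*v
  coeff of dv: 33*u^3 + 16*u^2*v + 18*u^2 + 11*u*v^2 + 16*u*v - 24*u + 6*v^2 + 10*v - 12
F^* omega = (33*u^2*v + 16*u*v^2 + 18*u + 11*v^3 + 8*v^2 - 24*v) du + (33*u^3 + 16*u^2*v + 18*u^2 + 11*u*v^2 + 16*u*v - 24*u + 6*v^2 + 10*v - 12) dv.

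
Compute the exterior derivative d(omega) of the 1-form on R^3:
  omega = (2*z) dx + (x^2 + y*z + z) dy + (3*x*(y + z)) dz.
d(omega) = (2*x) dx ∧ dy + (3*y + 3*z - 2) dx ∧ dz + (3*x - y - 1) dy ∧ dz

For a 1-form omega = sum_i f_i dx_i, the exterior derivative is
  d(omega) = sum_{i < j} (∂f_j/∂x_i - ∂f_i/∂x_j) dx_i ∧ dx_j.
  coefficient of dx ∧ dy: ∂f_2/∂x - ∂f_1/∂y = ∂(x^2 + y*z + z)/∂x - ∂(2*z)/∂y = 2*x
  coefficient of dx ∧ dz: ∂f_3/∂x - ∂f_1/∂z = ∂(3*x*(y + z))/∂x - ∂(2*z)/∂z = 3*y + 3*z - 2
  coefficient of dy ∧ dz: ∂f_3/∂y - ∂f_2/∂z = ∂(3*x*(y + z))/∂y - ∂(x^2 + y*z + z)/∂z = 3*x - y - 1
Assembling: d(omega) = (2*x) dx ∧ dy + (3*y + 3*z - 2) dx ∧ dz + (3*x - y - 1) dy ∧ dz.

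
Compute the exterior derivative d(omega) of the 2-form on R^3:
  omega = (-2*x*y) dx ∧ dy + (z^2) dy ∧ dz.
d(omega) = 0

For a 2-form omega = sum_{i<j} g_{ij} dx_i ∧ dx_j, the exterior derivative is
  d(omega) = sum_{i<j} d(g_{ij}) ∧ dx_i ∧ dx_j = sum_{i<j, k} (∂g_{ij}/∂x_k) dx_k ∧ dx_i ∧ dx_j.
Expand each term, using dx_k ∧ dx_i ∧ dx_j = sgn(permutation) dx_{(a)} ∧ dx_{(b)} ∧ dx_{(c)} with (a < b < c) sorted:

Collecting like 3-forms: d(omega) = 0.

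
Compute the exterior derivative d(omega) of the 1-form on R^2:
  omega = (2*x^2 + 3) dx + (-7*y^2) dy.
d(omega) = 0

For a 1-form omega = sum_i f_i dx_i, the exterior derivative is
  d(omega) = sum_{i < j} (∂f_j/∂x_i - ∂f_i/∂x_j) dx_i ∧ dx_j.

Assembling: d(omega) = 0.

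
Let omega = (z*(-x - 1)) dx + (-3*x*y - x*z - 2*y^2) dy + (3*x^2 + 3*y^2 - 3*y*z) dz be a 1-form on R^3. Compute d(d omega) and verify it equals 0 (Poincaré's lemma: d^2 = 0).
d(d omega) = 0

Step 1: d omega = sum_{i<j} (∂f_j/∂x_i - ∂f_i/∂x_j) dx_i ∧ dx_j:
  coeff of dx ∧ dy: -3*y - z
  coeff of dx ∧ dz: 7*x + 1
  coeff of dy ∧ dz: x + 6*y - 3*z
Step 2: Apply d again to each 2-form coefficient. The only possible 3-form in R^3 is dx ∧ dy ∧ dz, with coefficient
  ∂(coeff of dy∧dz)/∂x - ∂(coeff of dx∧dz)/∂y + ∂(coeff of dx∧dy)/∂z
  = ∂/∂x (x + 6*y - 3*z) - ∂/∂y (7*x + 1) + ∂/∂z (-3*y - z).
Each of these terms simplifies to sums of mixed partials that cancel in pairs. The result is 0 (by equality of mixed partials for smooth functions — Schwarz / Clairaut).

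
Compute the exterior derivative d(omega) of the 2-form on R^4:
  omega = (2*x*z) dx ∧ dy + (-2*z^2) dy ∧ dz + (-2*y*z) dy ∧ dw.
d(omega) = (2*x) dx ∧ dy ∧ dz + (2*y) dy ∧ dz ∧ dw

For a 2-form omega = sum_{i<j} g_{ij} dx_i ∧ dx_j, the exterior derivative is
  d(omega) = sum_{i<j} d(g_{ij}) ∧ dx_i ∧ dx_j = sum_{i<j, k} (∂g_{ij}/∂x_k) dx_k ∧ dx_i ∧ dx_j.
Expand each term, using dx_k ∧ dx_i ∧ dx_j = sgn(permutation) dx_{(a)} ∧ dx_{(b)} ∧ dx_{(c)} with (a < b < c) sorted:
  d(2*x*z) includes (∂/∂z)(2*x*z) dz = (2*x) dz, which multiplied by dx ∧ dy gives (2*x) dx ∧ dy ∧ dz
  d(-2*y*z) includes (∂/∂z)(-2*y*z) dz = (-2*y) dz, which multiplied by dy ∧ dw gives (2*y) dy ∧ dz ∧ dw
Collecting like 3-forms: d(omega) = (2*x) dx ∧ dy ∧ dz + (2*y) dy ∧ dz ∧ dw.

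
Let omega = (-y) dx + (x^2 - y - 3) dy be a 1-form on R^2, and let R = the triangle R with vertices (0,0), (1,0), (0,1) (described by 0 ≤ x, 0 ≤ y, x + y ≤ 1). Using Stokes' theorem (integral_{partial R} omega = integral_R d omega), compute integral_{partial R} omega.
integral_(partial R) omega = 5/6

Stokes: integral_partial_R omega = integral_R d omega with d omega = (∂Q/∂x - ∂P/∂y) dx ∧ dy.
  ∂Q/∂x = 2*x
  ∂P/∂y = -1
  integrand = ∂Q/∂x - ∂P/∂y = 2*x + 1.
Integrating over R: integral_0^1 integral_0^{1-x} (2*x + 1) dy dx = 5/6.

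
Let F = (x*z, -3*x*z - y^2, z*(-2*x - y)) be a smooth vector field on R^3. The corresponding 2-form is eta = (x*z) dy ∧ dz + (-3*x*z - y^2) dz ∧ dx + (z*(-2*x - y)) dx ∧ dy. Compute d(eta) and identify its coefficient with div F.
d(eta) = (-2*x - 3*y + z) dx ∧ dy ∧ dz; div F = -2*x - 3*y + z

For a 2-form in R^3 of the form above, applying d gives a 3-form with coefficient ∂P/∂x + ∂Q/∂y + ∂R/∂z:
  ∂P/∂x = z
  ∂Q/∂y = -2*y
  ∂R/∂z = -2*x - y
Sum = -2*x - 3*y + z, which is exactly div F.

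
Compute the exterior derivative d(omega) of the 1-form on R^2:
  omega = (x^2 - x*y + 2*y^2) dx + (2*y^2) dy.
d(omega) = (x - 4*y) dx ∧ dy

For a 1-form omega = sum_i f_i dx_i, the exterior derivative is
  d(omega) = sum_{i < j} (∂f_j/∂x_i - ∂f_i/∂x_j) dx_i ∧ dx_j.
  coefficient of dx ∧ dy: ∂f_2/∂x - ∂f_1/∂y = ∂(2*y^2)/∂x - ∂(x^2 - x*y + 2*y^2)/∂y = x - 4*y
Assembling: d(omega) = (x - 4*y) dx ∧ dy.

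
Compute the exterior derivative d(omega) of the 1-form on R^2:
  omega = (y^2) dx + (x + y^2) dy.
d(omega) = (1 - 2*y) dx ∧ dy

For a 1-form omega = sum_i f_i dx_i, the exterior derivative is
  d(omega) = sum_{i < j} (∂f_j/∂x_i - ∂f_i/∂x_j) dx_i ∧ dx_j.
  coefficient of dx ∧ dy: ∂f_2/∂x - ∂f_1/∂y = ∂(x + y^2)/∂x - ∂(y^2)/∂y = 1 - 2*y
Assembling: d(omega) = (1 - 2*y) dx ∧ dy.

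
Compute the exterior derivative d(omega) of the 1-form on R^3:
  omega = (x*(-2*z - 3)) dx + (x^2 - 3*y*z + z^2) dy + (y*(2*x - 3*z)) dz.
d(omega) = (2*x) dx ∧ dy + (2*x + 2*y) dx ∧ dz + (2*x + 3*y - 5*z) dy ∧ dz

For a 1-form omega = sum_i f_i dx_i, the exterior derivative is
  d(omega) = sum_{i < j} (∂f_j/∂x_i - ∂f_i/∂x_j) dx_i ∧ dx_j.
  coefficient of dx ∧ dy: ∂f_2/∂x - ∂f_1/∂y = ∂(x^2 - 3*y*z + z^2)/∂x - ∂(x*(-2*z - 3))/∂y = 2*x
  coefficient of dx ∧ dz: ∂f_3/∂x - ∂f_1/∂z = ∂(y*(2*x - 3*z))/∂x - ∂(x*(-2*z - 3))/∂z = 2*x + 2*y
  coefficient of dy ∧ dz: ∂f_3/∂y - ∂f_2/∂z = ∂(y*(2*x - 3*z))/∂y - ∂(x^2 - 3*y*z + z^2)/∂z = 2*x + 3*y - 5*z
Assembling: d(omega) = (2*x) dx ∧ dy + (2*x + 2*y) dx ∧ dz + (2*x + 3*y - 5*z) dy ∧ dz.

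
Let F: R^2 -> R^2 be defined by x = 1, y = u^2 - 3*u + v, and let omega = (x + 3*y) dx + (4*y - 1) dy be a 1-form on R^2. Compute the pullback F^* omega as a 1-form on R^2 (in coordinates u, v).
F^* omega = (8*u^3 - 36*u^2 + 8*u*v + 34*u - 12*v + 3) du + (4*u^2 - 12*u + 4*v - 1) dv

Using F^*(f dg) = (f ∘ F) d(g ∘ F), substitute each coordinate x_i by F_i(u, v) in f_i, and replace dx_i by d F_i = (∂F_i/∂u) du + (∂F_i/∂v) dv.
  For the x component: f_1(F) = 3*u^2 - 9*u + 3*v + 1; d F_1 = (0) du + (0) dv
  For the y component: f_2(F) = 4*u^2 - 12*u + 4*v - 1; d F_2 = (2*u - 3) du + (1) dv
Combining and collecting du, dv coefficients:
  coeff of du: 8*u^3 - 36*u^2 + 8*u*v + 34*u - 12*v + 3
  coeff of dv: 4*u^2 - 12*u + 4*v - 1
F^* omega = (8*u^3 - 36*u^2 + 8*u*v + 34*u - 12*v + 3) du + (4*u^2 - 12*u + 4*v - 1) dv.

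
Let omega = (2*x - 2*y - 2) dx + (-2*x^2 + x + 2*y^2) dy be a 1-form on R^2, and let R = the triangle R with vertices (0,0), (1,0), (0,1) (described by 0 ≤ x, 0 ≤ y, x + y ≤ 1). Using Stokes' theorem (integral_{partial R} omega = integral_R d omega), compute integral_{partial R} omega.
integral_(partial R) omega = 5/6

Stokes: integral_partial_R omega = integral_R d omega with d omega = (∂Q/∂x - ∂P/∂y) dx ∧ dy.
  ∂Q/∂x = 1 - 4*x
  ∂P/∂y = -2
  integrand = ∂Q/∂x - ∂P/∂y = 3 - 4*x.
Integrating over R: integral_0^1 integral_0^{1-x} (3 - 4*x) dy dx = 5/6.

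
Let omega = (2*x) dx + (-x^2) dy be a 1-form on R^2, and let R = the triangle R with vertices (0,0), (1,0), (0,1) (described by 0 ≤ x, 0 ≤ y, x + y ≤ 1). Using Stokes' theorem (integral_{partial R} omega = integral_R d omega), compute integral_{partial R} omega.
integral_(partial R) omega = -1/3

Stokes: integral_partial_R omega = integral_R d omega with d omega = (∂Q/∂x - ∂P/∂y) dx ∧ dy.
  ∂Q/∂x = -2*x
  ∂P/∂y = 0
  integrand = ∂Q/∂x - ∂P/∂y = -2*x.
Integrating over R: integral_0^1 integral_0^{1-x} (-2*x) dy dx = -1/3.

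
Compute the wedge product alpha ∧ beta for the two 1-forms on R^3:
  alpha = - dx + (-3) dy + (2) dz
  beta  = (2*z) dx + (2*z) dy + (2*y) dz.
alpha ∧ beta = (4*z) dx ∧ dy + (-2*y - 4*z) dx ∧ dz + (-6*y - 4*z) dy ∧ dz

Distribute the wedge, using dx_i ∧ dx_j = -dx_j ∧ dx_i and dx_i ∧ dx_i = 0. For each pair (i, j) with i < j, the coefficient of dx_i ∧ dx_j in alpha ∧ beta is (alpha_i * beta_j - alpha_j * beta_i). Collecting: alpha ∧ beta = (4*z) dx ∧ dy + (-2*y - 4*z) dx ∧ dz + (-6*y - 4*z) dy ∧ dz.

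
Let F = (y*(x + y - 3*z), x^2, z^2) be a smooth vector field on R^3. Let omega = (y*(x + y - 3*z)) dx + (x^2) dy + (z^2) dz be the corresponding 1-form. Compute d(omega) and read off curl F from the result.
d(omega) = (0) dy ∧ dz + (-3*y) dz ∧ dx + (x - 2*y + 3*z) dx ∧ dy; curl F = (0, -3*y, x - 2*y + 3*z)

d omega = sum_{i<j} (∂f_j/∂x_i - ∂f_i/∂x_j) dx_i ∧ dx_j. Under the identification (dy ∧ dz, dz ∧ dx, dx ∧ dy) ↔ (e_x, e_y, e_z), the coefficients are exactly the components of curl F. Compute:
  ∂R/∂y - ∂Q/∂z = (0) - (0) = 0
  ∂P/∂z - ∂R/∂x = (-3*y) - (0) = -3*y
  ∂Q/∂x - ∂P/∂y = (2*x) - (x + 2*y - 3*z) = x - 2*y + 3*z.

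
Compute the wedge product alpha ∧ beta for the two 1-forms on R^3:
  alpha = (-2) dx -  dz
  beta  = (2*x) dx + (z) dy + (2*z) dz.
alpha ∧ beta = (-2*z) dx ∧ dy + (2*x - 4*z) dx ∧ dz + (z) dy ∧ dz

Distribute the wedge, using dx_i ∧ dx_j = -dx_j ∧ dx_i and dx_i ∧ dx_i = 0. For each pair (i, j) with i < j, the coefficient of dx_i ∧ dx_j in alpha ∧ beta is (alpha_i * beta_j - alpha_j * beta_i). Collecting: alpha ∧ beta = (-2*z) dx ∧ dy + (2*x - 4*z) dx ∧ dz + (z) dy ∧ dz.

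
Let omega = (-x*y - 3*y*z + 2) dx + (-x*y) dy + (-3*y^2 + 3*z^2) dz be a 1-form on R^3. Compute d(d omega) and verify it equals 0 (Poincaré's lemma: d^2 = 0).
d(d omega) = 0

Step 1: d omega = sum_{i<j} (∂f_j/∂x_i - ∂f_i/∂x_j) dx_i ∧ dx_j:
  coeff of dx ∧ dy: x - y + 3*z
  coeff of dx ∧ dz: 3*y
  coeff of dy ∧ dz: -6*y
Step 2: Apply d again to each 2-form coefficient. The only possible 3-form in R^3 is dx ∧ dy ∧ dz, with coefficient
  ∂(coeff of dy∧dz)/∂x - ∂(coeff of dx∧dz)/∂y + ∂(coeff of dx∧dy)/∂z
  = ∂/∂x (-6*y) - ∂/∂y (3*y) + ∂/∂z (x - y + 3*z).
Each of these terms simplifies to sums of mixed partials that cancel in pairs. The result is 0 (by equality of mixed partials for smooth functions — Schwarz / Clairaut).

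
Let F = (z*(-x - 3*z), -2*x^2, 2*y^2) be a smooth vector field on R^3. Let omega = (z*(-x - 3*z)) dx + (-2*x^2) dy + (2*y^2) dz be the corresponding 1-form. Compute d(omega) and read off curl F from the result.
d(omega) = (4*y) dy ∧ dz + (-x - 6*z) dz ∧ dx + (-4*x) dx ∧ dy; curl F = (4*y, -x - 6*z, -4*x)

d omega = sum_{i<j} (∂f_j/∂x_i - ∂f_i/∂x_j) dx_i ∧ dx_j. Under the identification (dy ∧ dz, dz ∧ dx, dx ∧ dy) ↔ (e_x, e_y, e_z), the coefficients are exactly the components of curl F. Compute:
  ∂R/∂y - ∂Q/∂z = (4*y) - (0) = 4*y
  ∂P/∂z - ∂R/∂x = (-x - 6*z) - (0) = -x - 6*z
  ∂Q/∂x - ∂P/∂y = (-4*x) - (0) = -4*x.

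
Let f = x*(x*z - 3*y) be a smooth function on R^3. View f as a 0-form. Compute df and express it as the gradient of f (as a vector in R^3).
df = (2*x*z - 3*y) dx + (-3*x) dy + (x^2) dz; grad f = (2*x*z - 3*y, -3*x, x^2)

For a 0-form f, d f = (∂f/∂x) dx + (∂f/∂y) dy + (∂f/∂z) dz. The components of the vector representation are exactly the entries of grad f in Cartesian coordinates:
  ∂f/∂x = 2*x*z - 3*y
  ∂f/∂y = -3*x
  ∂f/∂z = x^2.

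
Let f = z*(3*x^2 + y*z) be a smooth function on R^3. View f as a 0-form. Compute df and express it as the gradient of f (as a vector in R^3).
df = (6*x*z) dx + (z^2) dy + (3*x^2 + 2*y*z) dz; grad f = (6*x*z, z^2, 3*x^2 + 2*y*z)

For a 0-form f, d f = (∂f/∂x) dx + (∂f/∂y) dy + (∂f/∂z) dz. The components of the vector representation are exactly the entries of grad f in Cartesian coordinates:
  ∂f/∂x = 6*x*z
  ∂f/∂y = z^2
  ∂f/∂z = 3*x^2 + 2*y*z.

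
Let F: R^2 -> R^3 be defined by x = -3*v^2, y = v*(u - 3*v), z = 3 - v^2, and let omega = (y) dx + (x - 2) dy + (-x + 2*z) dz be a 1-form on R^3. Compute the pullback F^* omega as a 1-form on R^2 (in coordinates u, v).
F^* omega = (v*(-3*v^2 - 2)) du + (-9*u*v^2 - 2*u + 34*v^3) dv

Using F^*(f dg) = (f ∘ F) d(g ∘ F), substitute each coordinate x_i by F_i(u, v) in f_i, and replace dx_i by d F_i = (∂F_i/∂u) du + (∂F_i/∂v) dv.
  For the x component: f_1(F) = v*(u - 3*v); d F_1 = (0) du + (-6*v) dv
  For the y component: f_2(F) = -3*v^2 - 2; d F_2 = (v) du + (u - 6*v) dv
  For the z component: f_3(F) = v^2 + 6; d F_3 = (0) du + (-2*v) dv
Combining and collecting du, dv coefficients:
  coeff of du: v*(-3*v^2 - 2)
  coeff of dv: -9*u*v^2 - 2*u + 34*v^3
F^* omega = (v*(-3*v^2 - 2)) du + (-9*u*v^2 - 2*u + 34*v^3) dv.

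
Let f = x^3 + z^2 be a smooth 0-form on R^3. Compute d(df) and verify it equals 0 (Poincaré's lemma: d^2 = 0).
d(df) = 0

Step 1: df = sum_i (∂f/∂x_i) dx_i = (3*x^2) dx + (0) dy + (2*z) dz.
Step 2: Apply d again. Using the 1-form formula, the coefficient of dx ∧ dy in d(df) is ∂^2 f/∂x ∂y - ∂^2 f/∂y ∂x = (0) - (0) = 0 (equality of mixed partials for smooth f).
Similarly for dx ∧ dz and dy ∧ dz — all coefficients vanish. So d(df) = 0.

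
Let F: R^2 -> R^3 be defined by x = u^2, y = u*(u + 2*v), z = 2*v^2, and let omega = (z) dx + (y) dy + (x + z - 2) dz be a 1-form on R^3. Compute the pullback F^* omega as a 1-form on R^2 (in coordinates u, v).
F^* omega = (2*u*(u^2 + 3*u*v + 4*v^2)) du + (2*u^3 + 8*u^2*v + 8*v^3 - 8*v) dv

Using F^*(f dg) = (f ∘ F) d(g ∘ F), substitute each coordinate x_i by F_i(u, v) in f_i, and replace dx_i by d F_i = (∂F_i/∂u) du + (∂F_i/∂v) dv.
  For the x component: f_1(F) = 2*v^2; d F_1 = (2*u) du + (0) dv
  For the y component: f_2(F) = u*(u + 2*v); d F_2 = (2*u + 2*v) du + (2*u) dv
  For the z component: f_3(F) = u^2 + 2*v^2 - 2; d F_3 = (0) du + (4*v) dv
Combining and collecting du, dv coefficients:
  coeff of du: 2*u*(u^2 + 3*u*v + 4*v^2)
  coeff of dv: 2*u^3 + 8*u^2*v + 8*v^3 - 8*v
F^* omega = (2*u*(u^2 + 3*u*v + 4*v^2)) du + (2*u^3 + 8*u^2*v + 8*v^3 - 8*v) dv.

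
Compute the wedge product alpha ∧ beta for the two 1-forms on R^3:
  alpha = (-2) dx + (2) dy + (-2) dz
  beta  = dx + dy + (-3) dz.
alpha ∧ beta = (-4) dx ∧ dy + (8) dx ∧ dz + (-4) dy ∧ dz

Distribute the wedge, using dx_i ∧ dx_j = -dx_j ∧ dx_i and dx_i ∧ dx_i = 0. For each pair (i, j) with i < j, the coefficient of dx_i ∧ dx_j in alpha ∧ beta is (alpha_i * beta_j - alpha_j * beta_i). Collecting: alpha ∧ beta = (-4) dx ∧ dy + (8) dx ∧ dz + (-4) dy ∧ dz.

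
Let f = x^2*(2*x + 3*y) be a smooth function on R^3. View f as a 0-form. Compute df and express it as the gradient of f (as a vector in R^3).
df = (6*x*(x + y)) dx + (3*x^2) dy + (0) dz; grad f = (6*x*(x + y), 3*x^2, 0)

For a 0-form f, d f = (∂f/∂x) dx + (∂f/∂y) dy + (∂f/∂z) dz. The components of the vector representation are exactly the entries of grad f in Cartesian coordinates:
  ∂f/∂x = 6*x*(x + y)
  ∂f/∂y = 3*x^2
  ∂f/∂z = 0.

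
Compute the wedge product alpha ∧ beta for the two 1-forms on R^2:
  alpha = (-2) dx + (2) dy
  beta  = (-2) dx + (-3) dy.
alpha ∧ beta = (10) dx ∧ dy

Distribute the wedge, using dx_i ∧ dx_j = -dx_j ∧ dx_i and dx_i ∧ dx_i = 0. For each pair (i, j) with i < j, the coefficient of dx_i ∧ dx_j in alpha ∧ beta is (alpha_i * beta_j - alpha_j * beta_i). Collecting: alpha ∧ beta = (10) dx ∧ dy.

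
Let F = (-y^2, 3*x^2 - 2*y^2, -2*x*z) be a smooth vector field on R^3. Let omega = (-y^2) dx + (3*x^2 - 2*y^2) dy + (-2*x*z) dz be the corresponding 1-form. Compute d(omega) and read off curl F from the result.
d(omega) = (0) dy ∧ dz + (2*z) dz ∧ dx + (6*x + 2*y) dx ∧ dy; curl F = (0, 2*z, 6*x + 2*y)

d omega = sum_{i<j} (∂f_j/∂x_i - ∂f_i/∂x_j) dx_i ∧ dx_j. Under the identification (dy ∧ dz, dz ∧ dx, dx ∧ dy) ↔ (e_x, e_y, e_z), the coefficients are exactly the components of curl F. Compute:
  ∂R/∂y - ∂Q/∂z = (0) - (0) = 0
  ∂P/∂z - ∂R/∂x = (0) - (-2*z) = 2*z
  ∂Q/∂x - ∂P/∂y = (6*x) - (-2*y) = 6*x + 2*y.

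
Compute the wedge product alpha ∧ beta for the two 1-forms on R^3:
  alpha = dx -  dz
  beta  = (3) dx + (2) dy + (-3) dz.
alpha ∧ beta = (2) dx ∧ dy + (2) dy ∧ dz

Distribute the wedge, using dx_i ∧ dx_j = -dx_j ∧ dx_i and dx_i ∧ dx_i = 0. For each pair (i, j) with i < j, the coefficient of dx_i ∧ dx_j in alpha ∧ beta is (alpha_i * beta_j - alpha_j * beta_i). Collecting: alpha ∧ beta = (2) dx ∧ dy + (2) dy ∧ dz.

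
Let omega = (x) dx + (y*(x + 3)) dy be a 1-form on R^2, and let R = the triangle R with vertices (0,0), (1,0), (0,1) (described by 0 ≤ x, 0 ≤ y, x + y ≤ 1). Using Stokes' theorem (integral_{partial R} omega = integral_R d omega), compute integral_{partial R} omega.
integral_(partial R) omega = 1/6

Stokes: integral_partial_R omega = integral_R d omega with d omega = (∂Q/∂x - ∂P/∂y) dx ∧ dy.
  ∂Q/∂x = y
  ∂P/∂y = 0
  integrand = ∂Q/∂x - ∂P/∂y = y.
Integrating over R: integral_0^1 integral_0^{1-x} (y) dy dx = 1/6.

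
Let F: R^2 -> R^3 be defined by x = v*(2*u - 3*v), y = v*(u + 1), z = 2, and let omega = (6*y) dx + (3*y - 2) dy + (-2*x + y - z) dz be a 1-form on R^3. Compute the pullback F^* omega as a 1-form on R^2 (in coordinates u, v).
F^* omega = (v*(15*u*v + 15*v - 2)) du + (15*u^2*v - 36*u*v^2 + 18*u*v - 2*u - 36*v^2 + 3*v - 2) dv

Using F^*(f dg) = (f ∘ F) d(g ∘ F), substitute each coordinate x_i by F_i(u, v) in f_i, and replace dx_i by d F_i = (∂F_i/∂u) du + (∂F_i/∂v) dv.
  For the x component: f_1(F) = 6*v*(u + 1); d F_1 = (2*v) du + (2*u - 6*v) dv
  For the y component: f_2(F) = 3*u*v + 3*v - 2; d F_2 = (v) du + (u + 1) dv
  For the z component: f_3(F) = -3*u*v + 6*v^2 + v - 2; d F_3 = (0) du + (0) dv
Combining and collecting du, dv coefficients:
  coeff of du: v*(15*u*v + 15*v - 2)
  coeff of dv: 15*u^2*v - 36*u*v^2 + 18*u*v - 2*u - 36*v^2 + 3*v - 2
F^* omega = (v*(15*u*v + 15*v - 2)) du + (15*u^2*v - 36*u*v^2 + 18*u*v - 2*u - 36*v^2 + 3*v - 2) dv.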